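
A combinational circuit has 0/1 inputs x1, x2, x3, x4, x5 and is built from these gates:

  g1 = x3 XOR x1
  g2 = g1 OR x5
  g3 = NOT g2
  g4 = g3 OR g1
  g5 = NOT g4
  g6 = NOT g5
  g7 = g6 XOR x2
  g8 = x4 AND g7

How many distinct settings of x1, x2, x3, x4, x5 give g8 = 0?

24

g8 = x4 AND g7 must be 0, so at least one of x4, g7 is 0.
Enumerating the 32 input combinations, 24 give g8 = 0 and 8 give g8 = 1.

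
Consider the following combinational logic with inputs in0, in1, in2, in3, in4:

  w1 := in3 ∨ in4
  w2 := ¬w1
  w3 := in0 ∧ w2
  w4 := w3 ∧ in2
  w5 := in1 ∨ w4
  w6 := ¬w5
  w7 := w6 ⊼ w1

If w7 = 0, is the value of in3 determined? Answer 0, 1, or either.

Both values of in3 occur among assignments with w7 = 0:
  in3=0: in0=0, in1=0, in2=0, in3=0, in4=1
  in3=1: in0=0, in1=0, in2=0, in3=1, in4=0

either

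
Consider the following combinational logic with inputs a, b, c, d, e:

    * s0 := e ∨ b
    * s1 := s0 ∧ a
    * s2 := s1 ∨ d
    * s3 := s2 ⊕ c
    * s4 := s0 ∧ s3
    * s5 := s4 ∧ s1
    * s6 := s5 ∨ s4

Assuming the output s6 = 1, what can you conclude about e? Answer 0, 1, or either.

either

Both values of e occur among assignments with s6 = 1:
  e=0: a=0, b=1, c=0, d=1, e=0
  e=1: a=0, b=0, c=0, d=1, e=1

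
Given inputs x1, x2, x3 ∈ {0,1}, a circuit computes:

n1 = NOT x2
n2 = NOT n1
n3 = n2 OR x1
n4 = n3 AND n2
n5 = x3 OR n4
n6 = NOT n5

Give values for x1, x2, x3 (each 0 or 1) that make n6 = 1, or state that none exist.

x1=1, x2=0, x3=0

n6 = NOT n5 must be 1, so n5 = 0.
n5 = x3 OR n4 must be 0, so both x3 = 0 and n4 = 0.
Check with x1=1, x2=0, x3=0:
n1 = NOT x2 = NOT 0 = 1
n2 = NOT n1 = NOT 1 = 0
n3 = n2 OR x1 = 0 OR 1 = 1
n4 = n3 AND n2 = 1 AND 0 = 0
n5 = x3 OR n4 = 0 OR 0 = 0
n6 = NOT n5 = NOT 0 = 1
So n6 = 1 as required.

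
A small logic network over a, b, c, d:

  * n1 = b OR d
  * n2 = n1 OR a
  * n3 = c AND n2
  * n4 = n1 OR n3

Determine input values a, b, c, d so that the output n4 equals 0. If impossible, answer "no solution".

n4 = n1 OR n3 must be 0, so both n1 = 0 and n3 = 0.
n1 = b OR d must be 0, so both b = 0 and d = 0.
Check with a=0, b=0, c=0, d=0:
n1 = b OR d = 0 OR 0 = 0
n2 = n1 OR a = 0 OR 0 = 0
n3 = c AND n2 = 0 AND 0 = 0
n4 = n1 OR n3 = 0 OR 0 = 0
So n4 = 0 as required.

a=0, b=0, c=0, d=0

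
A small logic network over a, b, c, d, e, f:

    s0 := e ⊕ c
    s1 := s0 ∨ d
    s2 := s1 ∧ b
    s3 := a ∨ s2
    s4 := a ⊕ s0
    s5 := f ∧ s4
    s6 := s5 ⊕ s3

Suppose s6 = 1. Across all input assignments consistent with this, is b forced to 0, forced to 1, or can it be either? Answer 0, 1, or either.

Both values of b occur among assignments with s6 = 1:
  b=0: a=0, b=0, c=0, d=0, e=1, f=1
  b=1: a=0, b=1, c=0, d=0, e=1, f=0

either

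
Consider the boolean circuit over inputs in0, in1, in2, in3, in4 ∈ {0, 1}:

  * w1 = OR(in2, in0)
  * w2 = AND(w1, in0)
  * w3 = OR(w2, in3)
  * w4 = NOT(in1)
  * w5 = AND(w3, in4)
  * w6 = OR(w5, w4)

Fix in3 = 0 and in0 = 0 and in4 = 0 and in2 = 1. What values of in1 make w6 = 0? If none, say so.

in1=1

Check with in3 = 0 and in0 = 0 and in4 = 0 and in2 = 1 and in1=1:
w1 = OR(in2, in0) = OR(1, 0) = 1
w2 = AND(w1, in0) = AND(1, 0) = 0
w3 = OR(w2, in3) = OR(0, 0) = 0
w4 = NOT(in1) = NOT 1 = 0
w5 = AND(w3, in4) = AND(0, 0) = 0
w6 = OR(w5, w4) = OR(0, 0) = 0
So w6 = 0.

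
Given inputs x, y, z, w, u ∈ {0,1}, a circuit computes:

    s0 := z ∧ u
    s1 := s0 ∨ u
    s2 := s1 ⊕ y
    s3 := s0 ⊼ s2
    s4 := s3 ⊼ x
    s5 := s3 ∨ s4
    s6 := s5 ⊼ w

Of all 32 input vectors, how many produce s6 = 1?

16

s6 = s5 ⊼ w must be 1, so at least one of s5, w is 0.
Enumerating the 32 input combinations, 16 give s6 = 1 and 16 give s6 = 0.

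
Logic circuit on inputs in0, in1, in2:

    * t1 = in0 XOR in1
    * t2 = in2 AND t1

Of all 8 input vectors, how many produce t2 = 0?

t2 = in2 AND t1 must be 0, so at least one of in2, t1 is 0.
Satisfying assignments:
  in0=0, in1=0, in2=0
  in0=0, in1=0, in2=1
  in0=0, in1=1, in2=0
  in0=1, in1=0, in2=0
  in0=1, in1=1, in2=0
  in0=1, in1=1, in2=1

6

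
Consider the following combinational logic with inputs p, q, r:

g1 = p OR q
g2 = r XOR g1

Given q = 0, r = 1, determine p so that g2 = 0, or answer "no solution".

p=1

Check with q = 0, r = 1 and p=1:
g1 = p OR q = 1 OR 0 = 1
g2 = r XOR g1 = 1 XOR 1 = 0
So g2 = 0.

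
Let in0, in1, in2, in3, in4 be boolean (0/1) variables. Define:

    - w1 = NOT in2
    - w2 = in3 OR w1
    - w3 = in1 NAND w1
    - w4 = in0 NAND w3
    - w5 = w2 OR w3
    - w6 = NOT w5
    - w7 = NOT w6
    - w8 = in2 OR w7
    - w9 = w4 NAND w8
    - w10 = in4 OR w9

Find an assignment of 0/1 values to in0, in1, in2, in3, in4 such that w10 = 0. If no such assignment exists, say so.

w10 = in4 OR w9 must be 0, so both in4 = 0 and w9 = 0.
w9 = w4 NAND w8 must be 0, so both w4 = 1 and w8 = 1.
Check with in0=0, in1=1, in2=0, in3=0, in4=0:
w1 = NOT in2 = NOT 0 = 1
w2 = in3 OR w1 = 0 OR 1 = 1
w3 = in1 NAND w1 = 1 NAND 1 = 0
w4 = in0 NAND w3 = 0 NAND 0 = 1
w5 = w2 OR w3 = 1 OR 0 = 1
w6 = NOT w5 = NOT 1 = 0
w7 = NOT w6 = NOT 0 = 1
w8 = in2 OR w7 = 0 OR 1 = 1
w9 = w4 NAND w8 = 1 NAND 1 = 0
w10 = in4 OR w9 = 0 OR 0 = 0
So w10 = 0 as required.

in0=0, in1=1, in2=0, in3=0, in4=0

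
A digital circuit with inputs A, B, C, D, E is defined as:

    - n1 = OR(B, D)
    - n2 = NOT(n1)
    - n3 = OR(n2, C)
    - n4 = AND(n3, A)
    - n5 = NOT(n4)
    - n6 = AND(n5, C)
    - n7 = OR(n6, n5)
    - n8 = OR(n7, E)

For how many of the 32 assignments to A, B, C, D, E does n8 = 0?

n8 = OR(n7, E) must be 0, so both n7 = 0 and E = 0.
Satisfying assignments:
  A=1, B=0, C=0, D=0, E=0
  A=1, B=0, C=1, D=0, E=0
  A=1, B=0, C=1, D=1, E=0
  A=1, B=1, C=1, D=0, E=0
  A=1, B=1, C=1, D=1, E=0

5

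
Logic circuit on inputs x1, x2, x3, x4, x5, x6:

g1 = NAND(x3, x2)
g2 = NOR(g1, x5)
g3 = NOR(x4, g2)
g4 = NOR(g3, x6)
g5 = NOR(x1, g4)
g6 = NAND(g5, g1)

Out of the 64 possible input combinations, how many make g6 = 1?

46

g6 = NAND(g5, g1) must be 1, so at least one of g5, g1 is 0.
Enumerating the 64 input combinations, 46 give g6 = 1 and 18 give g6 = 0.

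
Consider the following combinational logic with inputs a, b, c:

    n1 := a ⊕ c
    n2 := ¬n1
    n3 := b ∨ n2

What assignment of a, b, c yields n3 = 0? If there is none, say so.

a=0, b=0, c=1

n3 = b ∨ n2 must be 0, so both b = 0 and n2 = 0.
Check with a=0, b=0, c=1:
n1 = a ⊕ c = 0 ⊕ 1 = 1
n2 = ¬n1 = ¬1 = 0
n3 = b ∨ n2 = 0 ∨ 0 = 0
So n3 = 0 as required.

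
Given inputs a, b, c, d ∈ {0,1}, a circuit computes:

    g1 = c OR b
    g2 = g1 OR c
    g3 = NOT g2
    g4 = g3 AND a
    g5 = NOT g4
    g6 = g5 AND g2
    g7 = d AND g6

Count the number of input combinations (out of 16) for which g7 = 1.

6

g7 = d AND g6 must be 1, so both d = 1 and g6 = 1.
g6 = g5 AND g2 must be 1, so both g5 = 1 and g2 = 1.
g5 = NOT g4 must be 1, so g4 = 0.
Enumerating the 16 input combinations, 6 give g7 = 1 and 10 give g7 = 0.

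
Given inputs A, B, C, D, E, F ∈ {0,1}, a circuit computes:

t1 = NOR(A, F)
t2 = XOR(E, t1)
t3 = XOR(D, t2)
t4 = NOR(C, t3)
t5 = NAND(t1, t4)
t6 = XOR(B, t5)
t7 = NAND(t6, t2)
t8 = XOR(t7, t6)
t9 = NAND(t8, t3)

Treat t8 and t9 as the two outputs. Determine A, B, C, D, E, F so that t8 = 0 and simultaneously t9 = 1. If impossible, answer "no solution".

A=1 B=0 C=1 D=0 E=0 F=1

Check with A=1 B=0 C=1 D=0 E=0 F=1:
t1 = NOR(A, F) = NOR(1, 1) = 0
t2 = XOR(E, t1) = XOR(0, 0) = 0
t3 = XOR(D, t2) = XOR(0, 0) = 0
t4 = NOR(C, t3) = NOR(1, 0) = 0
t5 = NAND(t1, t4) = NAND(0, 0) = 1
t6 = XOR(B, t5) = XOR(0, 1) = 1
t7 = NAND(t6, t2) = NAND(1, 0) = 1
t8 = XOR(t7, t6) = XOR(1, 1) = 0
t9 = NAND(t8, t3) = NAND(0, 0) = 1
So t8 = 0 and t9 = 1.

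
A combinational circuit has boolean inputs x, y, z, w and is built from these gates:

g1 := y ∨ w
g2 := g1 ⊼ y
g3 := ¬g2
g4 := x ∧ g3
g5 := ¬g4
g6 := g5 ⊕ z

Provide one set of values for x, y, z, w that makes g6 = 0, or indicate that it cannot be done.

x=0, y=1, z=1, w=0

Check with x=0, y=1, z=1, w=0:
g1 = y ∨ w = 1 ∨ 0 = 1
g2 = g1 ⊼ y = 1 ⊼ 1 = 0
g3 = ¬g2 = ¬0 = 1
g4 = x ∧ g3 = 0 ∧ 1 = 0
g5 = ¬g4 = ¬0 = 1
g6 = g5 ⊕ z = 1 ⊕ 1 = 0
So g6 = 0 as required.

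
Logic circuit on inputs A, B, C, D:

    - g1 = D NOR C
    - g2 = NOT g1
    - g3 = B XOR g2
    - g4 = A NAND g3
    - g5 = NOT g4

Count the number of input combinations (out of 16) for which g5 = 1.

g5 = NOT g4 must be 1, so g4 = 0.
Satisfying assignments:
  A=1, B=0, C=0, D=1
  A=1, B=0, C=1, D=0
  A=1, B=0, C=1, D=1
  A=1, B=1, C=0, D=0

4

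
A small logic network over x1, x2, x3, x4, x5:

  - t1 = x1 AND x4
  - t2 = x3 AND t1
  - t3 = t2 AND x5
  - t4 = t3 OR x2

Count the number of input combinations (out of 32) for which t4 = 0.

15

t4 = t3 OR x2 must be 0, so both t3 = 0 and x2 = 0.
t3 = t2 AND x5 must be 0, so at least one of t2, x5 is 0.
Enumerating the 32 input combinations, 15 give t4 = 0 and 17 give t4 = 1.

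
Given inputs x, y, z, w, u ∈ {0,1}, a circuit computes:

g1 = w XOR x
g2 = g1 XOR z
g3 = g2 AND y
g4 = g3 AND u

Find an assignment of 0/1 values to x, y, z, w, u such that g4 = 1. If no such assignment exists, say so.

x=0, y=1, z=0, w=1, u=1

Check with x=0, y=1, z=0, w=1, u=1:
g1 = w XOR x = 1 XOR 0 = 1
g2 = g1 XOR z = 1 XOR 0 = 1
g3 = g2 AND y = 1 AND 1 = 1
g4 = g3 AND u = 1 AND 1 = 1
So g4 = 1 as required.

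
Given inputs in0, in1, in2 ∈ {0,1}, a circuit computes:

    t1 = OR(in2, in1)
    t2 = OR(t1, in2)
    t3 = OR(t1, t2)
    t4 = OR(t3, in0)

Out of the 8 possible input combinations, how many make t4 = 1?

t4 = OR(t3, in0) must be 1, so at least one of t3, in0 is 1.
Enumerating the 8 input combinations, 7 give t4 = 1 and 1 give t4 = 0.

7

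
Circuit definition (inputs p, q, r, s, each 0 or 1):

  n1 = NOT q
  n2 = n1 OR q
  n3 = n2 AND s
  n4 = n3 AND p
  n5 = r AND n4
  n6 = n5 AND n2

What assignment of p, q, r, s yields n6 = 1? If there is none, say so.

n6 = n5 AND n2 must be 1, so both n5 = 1 and n2 = 1.
n5 = r AND n4 must be 1, so both r = 1 and n4 = 1.
n2 = n1 OR q must be 1, so at least one of n1, q is 1.
Check with p=1 q=0 r=1 s=1:
n1 = NOT q = NOT 0 = 1
n2 = n1 OR q = 1 OR 0 = 1
n3 = n2 AND s = 1 AND 1 = 1
n4 = n3 AND p = 1 AND 1 = 1
n5 = r AND n4 = 1 AND 1 = 1
n6 = n5 AND n2 = 1 AND 1 = 1
So n6 = 1 as required.

p=1 q=0 r=1 s=1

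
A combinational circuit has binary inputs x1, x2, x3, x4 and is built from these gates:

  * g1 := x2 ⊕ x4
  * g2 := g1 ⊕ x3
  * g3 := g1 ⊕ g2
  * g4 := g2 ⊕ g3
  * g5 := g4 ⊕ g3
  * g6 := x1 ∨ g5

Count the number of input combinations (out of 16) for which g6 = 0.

4

g6 = x1 ∨ g5 must be 0, so both x1 = 0 and g5 = 0.
Enumerating the 16 input combinations, 4 give g6 = 0 and 12 give g6 = 1.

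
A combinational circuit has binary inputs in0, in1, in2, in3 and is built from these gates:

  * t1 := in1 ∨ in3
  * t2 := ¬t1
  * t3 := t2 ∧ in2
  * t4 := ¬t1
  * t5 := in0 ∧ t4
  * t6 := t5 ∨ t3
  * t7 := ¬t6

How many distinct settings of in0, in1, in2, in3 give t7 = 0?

t7 = ¬t6 must be 0, so t6 = 1.
t6 = t5 ∨ t3 must be 1, so at least one of t5, t3 is 1.
Satisfying assignments:
  in0=0, in1=0, in2=1, in3=0
  in0=1, in1=0, in2=0, in3=0
  in0=1, in1=0, in2=1, in3=0

3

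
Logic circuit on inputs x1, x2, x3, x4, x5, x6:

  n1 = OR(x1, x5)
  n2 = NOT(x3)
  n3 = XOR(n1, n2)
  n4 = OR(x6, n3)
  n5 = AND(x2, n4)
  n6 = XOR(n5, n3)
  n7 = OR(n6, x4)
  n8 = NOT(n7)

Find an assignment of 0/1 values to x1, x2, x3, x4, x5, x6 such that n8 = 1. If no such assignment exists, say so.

x1=1, x2=1, x3=0, x4=0, x5=0, x6=0

n8 = NOT(n7) must be 1, so n7 = 0.
Check with x1=1, x2=1, x3=0, x4=0, x5=0, x6=0:
n1 = OR(x1, x5) = OR(1, 0) = 1
n2 = NOT(x3) = NOT 0 = 1
n3 = XOR(n1, n2) = XOR(1, 1) = 0
n4 = OR(x6, n3) = OR(0, 0) = 0
n5 = AND(x2, n4) = AND(1, 0) = 0
n6 = XOR(n5, n3) = XOR(0, 0) = 0
n7 = OR(n6, x4) = OR(0, 0) = 0
n8 = NOT(n7) = NOT 0 = 1
So n8 = 1 as required.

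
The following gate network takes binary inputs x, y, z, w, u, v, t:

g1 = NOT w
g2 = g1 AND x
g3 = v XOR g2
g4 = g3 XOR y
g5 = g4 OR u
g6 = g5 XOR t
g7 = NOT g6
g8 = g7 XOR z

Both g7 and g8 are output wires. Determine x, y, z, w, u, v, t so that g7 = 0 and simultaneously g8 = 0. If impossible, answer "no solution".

x=0 y=1 z=0 w=1 u=1 v=1 t=0

Check with x=0 y=1 z=0 w=1 u=1 v=1 t=0:
g1 = NOT w = NOT 1 = 0
g2 = g1 AND x = 0 AND 0 = 0
g3 = v XOR g2 = 1 XOR 0 = 1
g4 = g3 XOR y = 1 XOR 1 = 0
g5 = g4 OR u = 0 OR 1 = 1
g6 = g5 XOR t = 1 XOR 0 = 1
g7 = NOT g6 = NOT 1 = 0
g8 = g7 XOR z = 0 XOR 0 = 0
So g7 = 0 and g8 = 0.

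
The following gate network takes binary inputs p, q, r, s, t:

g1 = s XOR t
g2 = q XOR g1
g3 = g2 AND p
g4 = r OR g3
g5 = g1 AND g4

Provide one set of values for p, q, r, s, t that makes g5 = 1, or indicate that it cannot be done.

p=1, q=0, r=1, s=1, t=0

g5 = g1 AND g4 must be 1, so both g1 = 1 and g4 = 1.
g1 = s XOR t must be 1, so s and t differ.
Check with p=1, q=0, r=1, s=1, t=0:
g1 = s XOR t = 1 XOR 0 = 1
g2 = q XOR g1 = 0 XOR 1 = 1
g3 = g2 AND p = 1 AND 1 = 1
g4 = r OR g3 = 1 OR 1 = 1
g5 = g1 AND g4 = 1 AND 1 = 1
So g5 = 1 as required.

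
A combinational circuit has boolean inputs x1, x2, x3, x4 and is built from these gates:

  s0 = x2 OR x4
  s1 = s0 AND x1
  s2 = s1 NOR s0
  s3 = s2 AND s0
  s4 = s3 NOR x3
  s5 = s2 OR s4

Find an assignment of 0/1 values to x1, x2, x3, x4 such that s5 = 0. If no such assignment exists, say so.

Check with x1=0, x2=1, x3=1, x4=0:
s0 = x2 OR x4 = 1 OR 0 = 1
s1 = s0 AND x1 = 1 AND 0 = 0
s2 = s1 NOR s0 = 0 NOR 1 = 0
s3 = s2 AND s0 = 0 AND 1 = 0
s4 = s3 NOR x3 = 0 NOR 1 = 0
s5 = s2 OR s4 = 0 OR 0 = 0
So s5 = 0 as required.

x1=0, x2=1, x3=1, x4=0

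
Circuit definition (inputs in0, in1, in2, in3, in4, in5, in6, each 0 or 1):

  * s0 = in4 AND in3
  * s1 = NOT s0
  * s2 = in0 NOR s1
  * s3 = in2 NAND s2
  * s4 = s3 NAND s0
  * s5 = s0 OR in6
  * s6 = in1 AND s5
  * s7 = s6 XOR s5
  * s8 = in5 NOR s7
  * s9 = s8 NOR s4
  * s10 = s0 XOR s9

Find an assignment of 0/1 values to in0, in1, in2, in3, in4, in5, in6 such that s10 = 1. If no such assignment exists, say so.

in0=0, in1=1, in2=1, in3=1, in4=1, in5=1, in6=1

s10 = s0 XOR s9 must be 1, so s0 and s9 differ.
Check with in0=0, in1=1, in2=1, in3=1, in4=1, in5=1, in6=1:
s0 = in4 AND in3 = 1 AND 1 = 1
s1 = NOT s0 = NOT 1 = 0
s2 = in0 NOR s1 = 0 NOR 0 = 1
s3 = in2 NAND s2 = 1 NAND 1 = 0
s4 = s3 NAND s0 = 0 NAND 1 = 1
s5 = s0 OR in6 = 1 OR 1 = 1
s6 = in1 AND s5 = 1 AND 1 = 1
s7 = s6 XOR s5 = 1 XOR 1 = 0
s8 = in5 NOR s7 = 1 NOR 0 = 0
s9 = s8 NOR s4 = 0 NOR 1 = 0
s10 = s0 XOR s9 = 1 XOR 0 = 1
So s10 = 1 as required.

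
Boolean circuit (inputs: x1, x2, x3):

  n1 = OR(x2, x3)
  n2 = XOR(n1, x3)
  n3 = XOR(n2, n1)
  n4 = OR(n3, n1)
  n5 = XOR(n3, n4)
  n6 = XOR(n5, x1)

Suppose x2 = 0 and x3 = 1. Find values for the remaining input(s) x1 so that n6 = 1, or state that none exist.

x1=1

n6 = XOR(n5, x1) must be 1, so n5 and x1 differ.
Check with x2 = 0 and x3 = 1 and x1=1:
n1 = OR(x2, x3) = OR(0, 1) = 1
n2 = XOR(n1, x3) = XOR(1, 1) = 0
n3 = XOR(n2, n1) = XOR(0, 1) = 1
n4 = OR(n3, n1) = OR(1, 1) = 1
n5 = XOR(n3, n4) = XOR(1, 1) = 0
n6 = XOR(n5, x1) = XOR(0, 1) = 1
So n6 = 1.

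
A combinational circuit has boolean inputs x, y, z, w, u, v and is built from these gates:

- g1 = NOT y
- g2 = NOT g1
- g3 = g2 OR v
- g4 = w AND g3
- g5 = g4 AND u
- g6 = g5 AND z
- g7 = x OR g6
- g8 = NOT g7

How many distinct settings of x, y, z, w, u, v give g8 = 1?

g8 = NOT g7 must be 1, so g7 = 0.
Enumerating the 64 input combinations, 29 give g8 = 1 and 35 give g8 = 0.

29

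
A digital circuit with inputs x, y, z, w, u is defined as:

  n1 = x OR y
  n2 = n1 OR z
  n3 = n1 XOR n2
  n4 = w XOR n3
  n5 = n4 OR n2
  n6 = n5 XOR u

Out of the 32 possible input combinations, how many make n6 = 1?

n6 = n5 XOR u must be 1, so n5 and u differ.
Enumerating the 32 input combinations, 16 give n6 = 1 and 16 give n6 = 0.

16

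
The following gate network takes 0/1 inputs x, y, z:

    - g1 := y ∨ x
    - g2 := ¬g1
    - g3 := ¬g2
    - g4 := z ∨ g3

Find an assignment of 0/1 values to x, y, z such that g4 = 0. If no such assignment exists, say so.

Check with x=0 y=0 z=0:
g1 = y ∨ x = 0 ∨ 0 = 0
g2 = ¬g1 = ¬0 = 1
g3 = ¬g2 = ¬1 = 0
g4 = z ∨ g3 = 0 ∨ 0 = 0
So g4 = 0 as required.

x=0 y=0 z=0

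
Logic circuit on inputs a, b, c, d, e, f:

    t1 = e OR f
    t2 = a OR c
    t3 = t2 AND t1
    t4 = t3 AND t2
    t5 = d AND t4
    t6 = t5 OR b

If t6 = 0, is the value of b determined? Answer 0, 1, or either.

t6 = t5 OR b must be 0, so both t5 = 0 and b = 0.
t5 = d AND t4 must be 0, so at least one of d, t4 is 0.
Every assignment with t6 = 0 has b = 0; there are 23 such assignment(s).

0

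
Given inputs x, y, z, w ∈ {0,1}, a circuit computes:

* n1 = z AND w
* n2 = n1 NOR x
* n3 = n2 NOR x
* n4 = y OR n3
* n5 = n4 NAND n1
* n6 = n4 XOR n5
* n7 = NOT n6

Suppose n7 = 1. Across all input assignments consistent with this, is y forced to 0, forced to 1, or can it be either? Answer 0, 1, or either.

n7 = NOT n6 must be 1, so n6 = 0.
n6 = n4 XOR n5 must be 0, so n4 and n5 are equal.
Every assignment with n7 = 1 has y = 1; there are 6 such assignment(s).

1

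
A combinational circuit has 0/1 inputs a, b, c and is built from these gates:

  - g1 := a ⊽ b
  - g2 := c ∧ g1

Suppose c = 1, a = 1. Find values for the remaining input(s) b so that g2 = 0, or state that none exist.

b=1

g2 = c ∧ g1 must be 0, so at least one of c, g1 is 0.
Check with c = 1, a = 1 and b=1:
g1 = a ⊽ b = 1 ⊽ 1 = 0
g2 = c ∧ g1 = 1 ∧ 0 = 0
So g2 = 0.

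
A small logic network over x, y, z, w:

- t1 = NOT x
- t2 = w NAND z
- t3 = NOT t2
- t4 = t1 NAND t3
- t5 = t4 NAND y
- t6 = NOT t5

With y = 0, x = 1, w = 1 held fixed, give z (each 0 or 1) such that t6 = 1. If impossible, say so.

With y = 0, x = 1, w = 1 fixed, none of the 2 settings of z give t6 = 1.
For example, with z=1:
t1 = NOT x = NOT 1 = 0
t2 = w NAND z = 1 NAND 1 = 0
t3 = NOT t2 = NOT 0 = 1
t4 = t1 NAND t3 = 0 NAND 1 = 1
t5 = t4 NAND y = 1 NAND 0 = 1
t6 = NOT t5 = NOT 1 = 0
giving t6 = 0 ≠ 1.

no solution exists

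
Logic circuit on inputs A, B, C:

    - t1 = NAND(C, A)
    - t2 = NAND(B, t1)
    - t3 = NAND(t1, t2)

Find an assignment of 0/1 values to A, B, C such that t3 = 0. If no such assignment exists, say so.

t3 = NAND(t1, t2) must be 0, so both t1 = 1 and t2 = 1.
Check with A=0, B=0, C=1:
t1 = NAND(C, A) = NAND(1, 0) = 1
t2 = NAND(B, t1) = NAND(0, 1) = 1
t3 = NAND(t1, t2) = NAND(1, 1) = 0
So t3 = 0 as required.

A=0, B=0, C=1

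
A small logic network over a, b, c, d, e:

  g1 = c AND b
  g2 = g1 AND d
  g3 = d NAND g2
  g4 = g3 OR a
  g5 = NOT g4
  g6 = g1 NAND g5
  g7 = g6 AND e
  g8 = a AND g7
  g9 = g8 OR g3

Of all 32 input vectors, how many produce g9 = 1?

29

g9 = g8 OR g3 must be 1, so at least one of g8, g3 is 1.
Enumerating the 32 input combinations, 29 give g9 = 1 and 3 give g9 = 0.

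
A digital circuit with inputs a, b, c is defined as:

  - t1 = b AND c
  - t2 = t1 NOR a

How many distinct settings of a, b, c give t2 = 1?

3

t2 = t1 NOR a must be 1, so both t1 = 0 and a = 0.
Satisfying assignments:
  a=0, b=0, c=0
  a=0, b=0, c=1
  a=0, b=1, c=0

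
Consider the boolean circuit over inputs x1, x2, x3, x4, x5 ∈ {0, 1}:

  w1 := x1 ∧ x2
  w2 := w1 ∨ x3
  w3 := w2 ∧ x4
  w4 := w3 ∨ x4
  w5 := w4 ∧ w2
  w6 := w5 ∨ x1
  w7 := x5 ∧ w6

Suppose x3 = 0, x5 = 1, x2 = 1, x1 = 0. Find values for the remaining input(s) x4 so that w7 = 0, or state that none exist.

w7 = x5 ∧ w6 must be 0, so at least one of x5, w6 is 0.
Check with x3 = 0, x5 = 1, x2 = 1, x1 = 0 and x4=0:
w1 = x1 ∧ x2 = 0 ∧ 1 = 0
w2 = w1 ∨ x3 = 0 ∨ 0 = 0
w3 = w2 ∧ x4 = 0 ∧ 0 = 0
w4 = w3 ∨ x4 = 0 ∨ 0 = 0
w5 = w4 ∧ w2 = 0 ∧ 0 = 0
w6 = w5 ∨ x1 = 0 ∨ 0 = 0
w7 = x5 ∧ w6 = 1 ∧ 0 = 0
So w7 = 0.

x4=0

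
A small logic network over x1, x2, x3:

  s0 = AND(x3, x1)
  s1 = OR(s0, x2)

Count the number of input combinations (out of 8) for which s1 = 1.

5

s1 = OR(s0, x2) must be 1, so at least one of s0, x2 is 1.
Enumerating the 8 input combinations, 5 give s1 = 1 and 3 give s1 = 0.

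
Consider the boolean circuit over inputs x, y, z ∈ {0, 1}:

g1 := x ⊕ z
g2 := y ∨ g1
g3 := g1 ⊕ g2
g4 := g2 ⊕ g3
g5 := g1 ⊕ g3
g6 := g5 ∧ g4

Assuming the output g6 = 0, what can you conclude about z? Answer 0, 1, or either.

either

Both values of z occur among assignments with g6 = 0:
  z=0: x=0, y=0, z=0
  z=1: x=1, y=0, z=1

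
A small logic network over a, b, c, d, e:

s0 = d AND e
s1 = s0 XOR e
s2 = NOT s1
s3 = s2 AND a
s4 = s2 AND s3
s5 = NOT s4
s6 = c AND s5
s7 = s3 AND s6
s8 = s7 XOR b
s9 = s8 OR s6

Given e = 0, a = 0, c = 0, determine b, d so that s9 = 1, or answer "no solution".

b=1, d=1

Check with e = 0, a = 0, c = 0 and b=1, d=1:
s0 = d AND e = 1 AND 0 = 0
s1 = s0 XOR e = 0 XOR 0 = 0
s2 = NOT s1 = NOT 0 = 1
s3 = s2 AND a = 1 AND 0 = 0
s4 = s2 AND s3 = 1 AND 0 = 0
s5 = NOT s4 = NOT 0 = 1
s6 = c AND s5 = 0 AND 1 = 0
s7 = s3 AND s6 = 0 AND 0 = 0
s8 = s7 XOR b = 0 XOR 1 = 1
s9 = s8 OR s6 = 1 OR 0 = 1
So s9 = 1.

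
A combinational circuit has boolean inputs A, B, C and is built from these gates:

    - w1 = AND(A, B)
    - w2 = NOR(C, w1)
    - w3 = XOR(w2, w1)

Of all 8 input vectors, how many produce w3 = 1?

w3 = XOR(w2, w1) must be 1, so w2 and w1 differ.
Enumerating the 8 input combinations, 5 give w3 = 1 and 3 give w3 = 0.

5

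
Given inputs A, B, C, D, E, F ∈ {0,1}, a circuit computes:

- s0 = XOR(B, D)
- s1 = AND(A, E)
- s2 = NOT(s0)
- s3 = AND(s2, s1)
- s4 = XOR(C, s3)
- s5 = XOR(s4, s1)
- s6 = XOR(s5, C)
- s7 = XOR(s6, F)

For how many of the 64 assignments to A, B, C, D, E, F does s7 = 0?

32

s7 = XOR(s6, F) must be 0, so s6 and F are equal.
Enumerating the 64 input combinations, 32 give s7 = 0 and 32 give s7 = 1.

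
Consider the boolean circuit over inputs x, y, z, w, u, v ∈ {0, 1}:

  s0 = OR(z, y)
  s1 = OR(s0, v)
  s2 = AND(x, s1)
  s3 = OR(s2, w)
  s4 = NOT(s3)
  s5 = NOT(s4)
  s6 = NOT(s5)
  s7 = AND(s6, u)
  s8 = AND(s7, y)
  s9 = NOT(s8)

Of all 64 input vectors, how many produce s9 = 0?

s9 = NOT(s8) must be 0, so s8 = 1.
Satisfying assignments:
  x=0, y=1, z=0, w=0, u=1, v=0
  x=0, y=1, z=0, w=0, u=1, v=1
  x=0, y=1, z=1, w=0, u=1, v=0
  x=0, y=1, z=1, w=0, u=1, v=1

4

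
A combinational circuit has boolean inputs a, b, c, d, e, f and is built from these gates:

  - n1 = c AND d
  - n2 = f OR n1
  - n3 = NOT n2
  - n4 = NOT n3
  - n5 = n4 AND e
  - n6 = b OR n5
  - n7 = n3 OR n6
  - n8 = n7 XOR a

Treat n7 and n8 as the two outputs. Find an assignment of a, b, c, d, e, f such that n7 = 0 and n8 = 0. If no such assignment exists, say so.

Check with a=0, b=0, c=1, d=1, e=0, f=0:
n1 = c AND d = 1 AND 1 = 1
n2 = f OR n1 = 0 OR 1 = 1
n3 = NOT n2 = NOT 1 = 0
n4 = NOT n3 = NOT 0 = 1
n5 = n4 AND e = 1 AND 0 = 0
n6 = b OR n5 = 0 OR 0 = 0
n7 = n3 OR n6 = 0 OR 0 = 0
n8 = n7 XOR a = 0 XOR 0 = 0
So n7 = 0 and n8 = 0.

a=0, b=0, c=1, d=1, e=0, f=0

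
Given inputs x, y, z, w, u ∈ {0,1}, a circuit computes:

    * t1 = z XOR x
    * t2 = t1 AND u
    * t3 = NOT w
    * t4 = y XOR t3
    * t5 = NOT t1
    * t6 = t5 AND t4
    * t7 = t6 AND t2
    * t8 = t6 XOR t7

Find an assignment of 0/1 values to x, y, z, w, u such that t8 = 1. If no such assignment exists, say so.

x=0, y=0, z=0, w=0, u=1

t8 = t6 XOR t7 must be 1, so t6 and t7 differ.
Check with x=0, y=0, z=0, w=0, u=1:
t1 = z XOR x = 0 XOR 0 = 0
t2 = t1 AND u = 0 AND 1 = 0
t3 = NOT w = NOT 0 = 1
t4 = y XOR t3 = 0 XOR 1 = 1
t5 = NOT t1 = NOT 0 = 1
t6 = t5 AND t4 = 1 AND 1 = 1
t7 = t6 AND t2 = 1 AND 0 = 0
t8 = t6 XOR t7 = 1 XOR 0 = 1
So t8 = 1 as required.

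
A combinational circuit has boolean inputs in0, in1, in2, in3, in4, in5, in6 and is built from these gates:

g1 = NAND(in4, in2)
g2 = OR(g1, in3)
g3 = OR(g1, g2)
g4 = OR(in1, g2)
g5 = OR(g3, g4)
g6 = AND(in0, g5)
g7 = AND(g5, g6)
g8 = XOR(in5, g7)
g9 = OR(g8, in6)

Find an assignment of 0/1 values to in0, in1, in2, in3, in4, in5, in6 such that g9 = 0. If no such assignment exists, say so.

Check with in0=1, in1=0, in2=1, in3=0, in4=0, in5=1, in6=0:
g1 = NAND(in4, in2) = NAND(0, 1) = 1
g2 = OR(g1, in3) = OR(1, 0) = 1
g3 = OR(g1, g2) = OR(1, 1) = 1
g4 = OR(in1, g2) = OR(0, 1) = 1
g5 = OR(g3, g4) = OR(1, 1) = 1
g6 = AND(in0, g5) = AND(1, 1) = 1
g7 = AND(g5, g6) = AND(1, 1) = 1
g8 = XOR(in5, g7) = XOR(1, 1) = 0
g9 = OR(g8, in6) = OR(0, 0) = 0
So g9 = 0 as required.

in0=1, in1=0, in2=1, in3=0, in4=0, in5=1, in6=0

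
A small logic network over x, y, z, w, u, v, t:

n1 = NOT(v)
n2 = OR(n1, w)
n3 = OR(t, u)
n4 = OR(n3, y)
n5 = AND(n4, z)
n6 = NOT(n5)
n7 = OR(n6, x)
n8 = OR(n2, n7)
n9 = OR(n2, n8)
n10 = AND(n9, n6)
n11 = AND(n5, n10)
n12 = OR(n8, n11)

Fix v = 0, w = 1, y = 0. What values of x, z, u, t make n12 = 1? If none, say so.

n12 = OR(n8, n11) must be 1, so at least one of n8, n11 is 1.
Check with v = 0, w = 1, y = 0 and x=0, z=1, u=1, t=0:
n1 = NOT(v) = NOT 0 = 1
n2 = OR(n1, w) = OR(1, 1) = 1
n3 = OR(t, u) = OR(0, 1) = 1
n4 = OR(n3, y) = OR(1, 0) = 1
n5 = AND(n4, z) = AND(1, 1) = 1
n6 = NOT(n5) = NOT 1 = 0
n7 = OR(n6, x) = OR(0, 0) = 0
n8 = OR(n2, n7) = OR(1, 0) = 1
n9 = OR(n2, n8) = OR(1, 1) = 1
n10 = AND(n9, n6) = AND(1, 0) = 0
n11 = AND(n5, n10) = AND(1, 0) = 0
n12 = OR(n8, n11) = OR(1, 0) = 1
So n12 = 1.

x=0 z=1 u=1 t=0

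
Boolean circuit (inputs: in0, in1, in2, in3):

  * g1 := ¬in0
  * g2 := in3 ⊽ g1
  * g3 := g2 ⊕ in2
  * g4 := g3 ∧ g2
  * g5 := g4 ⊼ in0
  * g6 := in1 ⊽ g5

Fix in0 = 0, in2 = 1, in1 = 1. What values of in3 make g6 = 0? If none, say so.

Check with in0 = 0, in2 = 1, in1 = 1 and in3=1:
g1 = ¬in0 = ¬0 = 1
g2 = in3 ⊽ g1 = 1 ⊽ 1 = 0
g3 = g2 ⊕ in2 = 0 ⊕ 1 = 1
g4 = g3 ∧ g2 = 1 ∧ 0 = 0
g5 = g4 ⊼ in0 = 0 ⊼ 0 = 1
g6 = in1 ⊽ g5 = 1 ⊽ 1 = 0
So g6 = 0.

in3=1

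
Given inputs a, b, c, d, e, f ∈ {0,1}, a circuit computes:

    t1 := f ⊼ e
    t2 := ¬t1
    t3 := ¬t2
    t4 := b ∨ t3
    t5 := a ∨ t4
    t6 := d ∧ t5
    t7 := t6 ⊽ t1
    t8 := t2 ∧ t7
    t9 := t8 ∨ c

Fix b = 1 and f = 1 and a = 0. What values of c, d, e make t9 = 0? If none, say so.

t9 = t8 ∨ c must be 0, so both t8 = 0 and c = 0.
t8 = t2 ∧ t7 must be 0, so at least one of t2, t7 is 0.
Check with b = 1 and f = 1 and a = 0 and c=0, d=1, e=1:
t1 = f ⊼ e = 1 ⊼ 1 = 0
t2 = ¬t1 = ¬0 = 1
t3 = ¬t2 = ¬1 = 0
t4 = b ∨ t3 = 1 ∨ 0 = 1
t5 = a ∨ t4 = 0 ∨ 1 = 1
t6 = d ∧ t5 = 1 ∧ 1 = 1
t7 = t6 ⊽ t1 = 1 ⊽ 0 = 0
t8 = t2 ∧ t7 = 1 ∧ 0 = 0
t9 = t8 ∨ c = 0 ∨ 0 = 0
So t9 = 0.

c=0 d=1 e=1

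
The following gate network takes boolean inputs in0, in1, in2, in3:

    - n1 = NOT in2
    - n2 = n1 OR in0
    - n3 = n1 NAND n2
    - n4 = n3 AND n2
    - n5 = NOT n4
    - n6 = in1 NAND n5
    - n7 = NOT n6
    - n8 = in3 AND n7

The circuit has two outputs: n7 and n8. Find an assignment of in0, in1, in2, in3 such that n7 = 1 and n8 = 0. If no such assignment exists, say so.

in0=1, in1=1, in2=0, in3=0

Check with in0=1, in1=1, in2=0, in3=0:
n1 = NOT in2 = NOT 0 = 1
n2 = n1 OR in0 = 1 OR 1 = 1
n3 = n1 NAND n2 = 1 NAND 1 = 0
n4 = n3 AND n2 = 0 AND 1 = 0
n5 = NOT n4 = NOT 0 = 1
n6 = in1 NAND n5 = 1 NAND 1 = 0
n7 = NOT n6 = NOT 0 = 1
n8 = in3 AND n7 = 0 AND 1 = 0
So n7 = 1 and n8 = 0.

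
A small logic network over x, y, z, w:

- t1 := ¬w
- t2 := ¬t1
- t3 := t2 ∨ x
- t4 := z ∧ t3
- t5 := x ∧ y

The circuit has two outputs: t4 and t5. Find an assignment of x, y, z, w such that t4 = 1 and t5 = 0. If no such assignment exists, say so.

x=1 y=0 z=1 w=0

Check with x=1 y=0 z=1 w=0:
t1 = ¬w = ¬0 = 1
t2 = ¬t1 = ¬1 = 0
t3 = t2 ∨ x = 0 ∨ 1 = 1
t4 = z ∧ t3 = 1 ∧ 1 = 1
t5 = x ∧ y = 1 ∧ 0 = 0
So t4 = 1 and t5 = 0.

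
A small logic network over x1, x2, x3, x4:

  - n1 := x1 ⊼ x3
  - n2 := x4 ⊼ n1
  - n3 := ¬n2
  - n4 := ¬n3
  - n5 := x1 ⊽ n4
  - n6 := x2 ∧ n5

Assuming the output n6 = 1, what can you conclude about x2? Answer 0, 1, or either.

1

n6 = x2 ∧ n5 must be 1, so both x2 = 1 and n5 = 1.
n5 = x1 ⊽ n4 must be 1, so both x1 = 0 and n4 = 0.
Every assignment with n6 = 1 has x2 = 1; there are 2 such assignment(s).
  x1=0, x2=1, x3=0, x4=1
  x1=0, x2=1, x3=1, x4=1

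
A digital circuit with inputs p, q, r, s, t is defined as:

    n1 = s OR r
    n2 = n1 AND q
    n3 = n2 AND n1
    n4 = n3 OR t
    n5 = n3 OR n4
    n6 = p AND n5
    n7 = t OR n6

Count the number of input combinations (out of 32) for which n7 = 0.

n7 = t OR n6 must be 0, so both t = 0 and n6 = 0.
Enumerating the 32 input combinations, 13 give n7 = 0 and 19 give n7 = 1.

13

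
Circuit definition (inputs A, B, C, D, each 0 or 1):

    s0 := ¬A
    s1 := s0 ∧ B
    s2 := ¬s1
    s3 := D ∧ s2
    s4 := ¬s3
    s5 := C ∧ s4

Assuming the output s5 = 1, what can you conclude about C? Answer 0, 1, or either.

s5 = C ∧ s4 must be 1, so both C = 1 and s4 = 1.
s4 = ¬s3 must be 1, so s3 = 0.
Every assignment with s5 = 1 has C = 1; there are 5 such assignment(s).

1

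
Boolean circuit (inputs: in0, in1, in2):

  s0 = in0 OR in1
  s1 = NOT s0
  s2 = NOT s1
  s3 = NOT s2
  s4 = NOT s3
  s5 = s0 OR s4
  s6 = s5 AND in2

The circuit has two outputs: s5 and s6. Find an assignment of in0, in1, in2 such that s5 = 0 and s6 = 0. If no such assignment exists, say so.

in0=0, in1=0, in2=1

Check with in0=0, in1=0, in2=1:
s0 = in0 OR in1 = 0 OR 0 = 0
s1 = NOT s0 = NOT 0 = 1
s2 = NOT s1 = NOT 1 = 0
s3 = NOT s2 = NOT 0 = 1
s4 = NOT s3 = NOT 1 = 0
s5 = s0 OR s4 = 0 OR 0 = 0
s6 = s5 AND in2 = 0 AND 1 = 0
So s5 = 0 and s6 = 0.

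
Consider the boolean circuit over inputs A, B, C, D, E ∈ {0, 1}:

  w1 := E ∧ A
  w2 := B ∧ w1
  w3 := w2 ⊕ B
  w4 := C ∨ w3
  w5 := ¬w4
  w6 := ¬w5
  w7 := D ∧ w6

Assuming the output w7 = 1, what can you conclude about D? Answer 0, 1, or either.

1

w7 = D ∧ w6 must be 1, so both D = 1 and w6 = 1.
Every assignment with w7 = 1 has D = 1; there are 11 such assignment(s).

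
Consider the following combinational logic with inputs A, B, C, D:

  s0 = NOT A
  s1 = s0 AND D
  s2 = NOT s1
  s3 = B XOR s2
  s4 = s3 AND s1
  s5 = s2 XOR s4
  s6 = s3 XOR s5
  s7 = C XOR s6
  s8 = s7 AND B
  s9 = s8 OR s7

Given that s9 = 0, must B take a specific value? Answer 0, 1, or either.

Both values of B occur among assignments with s9 = 0:
  B=0: A=0, B=0, C=0, D=0
  B=1: A=0, B=1, C=0, D=1

either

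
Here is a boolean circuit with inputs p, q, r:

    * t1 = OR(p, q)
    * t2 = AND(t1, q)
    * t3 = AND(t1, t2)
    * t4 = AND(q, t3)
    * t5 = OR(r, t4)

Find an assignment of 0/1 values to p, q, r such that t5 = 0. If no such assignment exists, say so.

p=0, q=0, r=0

Check with p=0, q=0, r=0:
t1 = OR(p, q) = OR(0, 0) = 0
t2 = AND(t1, q) = AND(0, 0) = 0
t3 = AND(t1, t2) = AND(0, 0) = 0
t4 = AND(q, t3) = AND(0, 0) = 0
t5 = OR(r, t4) = OR(0, 0) = 0
So t5 = 0 as required.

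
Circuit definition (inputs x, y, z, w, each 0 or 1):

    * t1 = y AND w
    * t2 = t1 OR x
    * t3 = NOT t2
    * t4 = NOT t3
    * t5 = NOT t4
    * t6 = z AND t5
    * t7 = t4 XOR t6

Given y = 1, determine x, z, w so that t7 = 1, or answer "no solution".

x=1, z=0, w=1

Check with y = 1 and x=1, z=0, w=1:
t1 = y AND w = 1 AND 1 = 1
t2 = t1 OR x = 1 OR 1 = 1
t3 = NOT t2 = NOT 1 = 0
t4 = NOT t3 = NOT 0 = 1
t5 = NOT t4 = NOT 1 = 0
t6 = z AND t5 = 0 AND 0 = 0
t7 = t4 XOR t6 = 1 XOR 0 = 1
So t7 = 1.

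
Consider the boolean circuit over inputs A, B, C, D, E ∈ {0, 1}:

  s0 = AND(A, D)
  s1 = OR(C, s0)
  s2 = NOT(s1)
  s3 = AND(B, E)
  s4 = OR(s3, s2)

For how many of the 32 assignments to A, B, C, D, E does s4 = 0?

15

s4 = OR(s3, s2) must be 0, so both s3 = 0 and s2 = 0.
s3 = AND(B, E) must be 0, so at least one of B, E is 0.
s2 = NOT(s1) must be 0, so s1 = 1.
Enumerating the 32 input combinations, 15 give s4 = 0 and 17 give s4 = 1.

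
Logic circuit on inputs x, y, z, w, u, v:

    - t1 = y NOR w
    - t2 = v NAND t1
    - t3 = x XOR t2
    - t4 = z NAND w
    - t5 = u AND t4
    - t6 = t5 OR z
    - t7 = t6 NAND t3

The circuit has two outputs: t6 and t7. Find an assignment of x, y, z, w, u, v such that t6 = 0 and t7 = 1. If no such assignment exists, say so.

Check with x=0 y=0 z=0 w=0 u=0 v=0:
t1 = y NOR w = 0 NOR 0 = 1
t2 = v NAND t1 = 0 NAND 1 = 1
t3 = x XOR t2 = 0 XOR 1 = 1
t4 = z NAND w = 0 NAND 0 = 1
t5 = u AND t4 = 0 AND 1 = 0
t6 = t5 OR z = 0 OR 0 = 0
t7 = t6 NAND t3 = 0 NAND 1 = 1
So t6 = 0 and t7 = 1.

x=0 y=0 z=0 w=0 u=0 v=0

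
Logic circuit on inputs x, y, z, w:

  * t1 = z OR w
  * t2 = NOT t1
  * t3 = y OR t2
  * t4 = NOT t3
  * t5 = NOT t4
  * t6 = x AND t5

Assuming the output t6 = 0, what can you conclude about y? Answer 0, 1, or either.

either

Both values of y occur among assignments with t6 = 0:
  y=0: x=0, y=0, z=0, w=0
  y=1: x=0, y=1, z=0, w=0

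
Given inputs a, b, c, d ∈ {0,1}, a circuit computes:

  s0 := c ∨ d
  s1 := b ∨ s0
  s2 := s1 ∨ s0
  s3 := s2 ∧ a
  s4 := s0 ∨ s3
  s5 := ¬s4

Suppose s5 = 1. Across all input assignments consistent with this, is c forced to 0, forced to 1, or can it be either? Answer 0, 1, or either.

s5 = ¬s4 must be 1, so s4 = 0.
Every assignment with s5 = 1 has c = 0; there are 3 such assignment(s).
  a=0, b=0, c=0, d=0
  a=0, b=1, c=0, d=0
  a=1, b=0, c=0, d=0

0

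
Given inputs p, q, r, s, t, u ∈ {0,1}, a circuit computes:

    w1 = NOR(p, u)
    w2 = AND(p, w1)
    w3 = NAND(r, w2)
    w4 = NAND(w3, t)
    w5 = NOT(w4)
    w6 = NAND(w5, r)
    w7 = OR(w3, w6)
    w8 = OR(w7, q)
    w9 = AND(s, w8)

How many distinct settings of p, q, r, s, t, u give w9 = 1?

w9 = AND(s, w8) must be 1, so both s = 1 and w8 = 1.
w8 = OR(w7, q) must be 1, so at least one of w7, q is 1.
Enumerating the 64 input combinations, 32 give w9 = 1 and 32 give w9 = 0.

32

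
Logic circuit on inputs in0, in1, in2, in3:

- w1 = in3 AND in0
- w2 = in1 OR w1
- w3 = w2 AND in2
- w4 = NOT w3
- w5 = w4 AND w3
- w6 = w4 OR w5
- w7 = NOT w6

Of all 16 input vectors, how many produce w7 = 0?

11

w7 = NOT w6 must be 0, so w6 = 1.
w6 = w4 OR w5 must be 1, so at least one of w4, w5 is 1.
Enumerating the 16 input combinations, 11 give w7 = 0 and 5 give w7 = 1.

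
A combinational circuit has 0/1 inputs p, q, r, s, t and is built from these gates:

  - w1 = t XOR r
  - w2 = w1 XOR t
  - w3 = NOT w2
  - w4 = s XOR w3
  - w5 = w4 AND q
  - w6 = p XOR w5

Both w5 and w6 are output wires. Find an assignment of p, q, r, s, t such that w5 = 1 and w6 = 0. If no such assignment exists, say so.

Check with p=1, q=1, r=0, s=0, t=1:
w1 = t XOR r = 1 XOR 0 = 1
w2 = w1 XOR t = 1 XOR 1 = 0
w3 = NOT w2 = NOT 0 = 1
w4 = s XOR w3 = 0 XOR 1 = 1
w5 = w4 AND q = 1 AND 1 = 1
w6 = p XOR w5 = 1 XOR 1 = 0
So w5 = 1 and w6 = 0.

p=1, q=1, r=0, s=0, t=1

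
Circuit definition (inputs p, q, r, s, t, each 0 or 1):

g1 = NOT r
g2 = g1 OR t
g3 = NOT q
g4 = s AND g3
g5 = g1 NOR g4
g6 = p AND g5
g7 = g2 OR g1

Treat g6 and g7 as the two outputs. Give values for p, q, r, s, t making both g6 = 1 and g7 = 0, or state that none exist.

Check with p=1, q=0, r=1, s=0, t=0:
g1 = NOT r = NOT 1 = 0
g2 = g1 OR t = 0 OR 0 = 0
g3 = NOT q = NOT 0 = 1
g4 = s AND g3 = 0 AND 1 = 0
g5 = g1 NOR g4 = 0 NOR 0 = 1
g6 = p AND g5 = 1 AND 1 = 1
g7 = g2 OR g1 = 0 OR 0 = 0
So g6 = 1 and g7 = 0.

p=1, q=0, r=1, s=0, t=0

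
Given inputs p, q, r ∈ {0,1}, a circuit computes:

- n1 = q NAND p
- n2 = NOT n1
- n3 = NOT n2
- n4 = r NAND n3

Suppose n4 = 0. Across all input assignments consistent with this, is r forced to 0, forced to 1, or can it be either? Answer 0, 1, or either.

n4 = r NAND n3 must be 0, so both r = 1 and n3 = 1.
Every assignment with n4 = 0 has r = 1; there are 3 such assignment(s).
  p=0, q=0, r=1
  p=0, q=1, r=1
  p=1, q=0, r=1

1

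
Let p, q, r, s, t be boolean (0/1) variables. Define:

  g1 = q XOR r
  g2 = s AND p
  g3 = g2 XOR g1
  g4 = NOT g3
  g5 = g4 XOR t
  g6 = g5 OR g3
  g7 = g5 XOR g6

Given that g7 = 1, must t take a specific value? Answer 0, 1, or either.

0

g7 = g5 XOR g6 must be 1, so g5 and g6 differ.
Every assignment with g7 = 1 has t = 0; there are 8 such assignment(s).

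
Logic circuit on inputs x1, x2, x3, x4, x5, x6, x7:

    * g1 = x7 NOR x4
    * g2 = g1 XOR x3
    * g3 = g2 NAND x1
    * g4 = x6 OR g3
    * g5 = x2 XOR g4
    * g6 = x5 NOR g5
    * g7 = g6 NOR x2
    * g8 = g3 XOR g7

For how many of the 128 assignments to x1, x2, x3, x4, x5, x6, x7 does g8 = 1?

g8 = g3 XOR g7 must be 1, so g3 and g7 differ.
Enumerating the 128 input combinations, 60 give g8 = 1 and 68 give g8 = 0.

60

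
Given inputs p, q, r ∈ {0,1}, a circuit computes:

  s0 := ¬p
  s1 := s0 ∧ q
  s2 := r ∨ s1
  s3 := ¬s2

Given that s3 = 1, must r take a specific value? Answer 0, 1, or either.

s3 = ¬s2 must be 1, so s2 = 0.
s2 = r ∨ s1 must be 0, so both r = 0 and s1 = 0.
s1 = s0 ∧ q must be 0, so at least one of s0, q is 0.
Every assignment with s3 = 1 has r = 0; there are 3 such assignment(s).
  p=0, q=0, r=0
  p=1, q=0, r=0
  p=1, q=1, r=0

0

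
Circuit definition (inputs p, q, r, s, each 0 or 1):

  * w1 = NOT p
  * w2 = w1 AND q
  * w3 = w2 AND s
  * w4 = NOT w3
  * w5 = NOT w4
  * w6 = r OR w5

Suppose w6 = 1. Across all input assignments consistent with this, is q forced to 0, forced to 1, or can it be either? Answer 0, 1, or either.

either

Both values of q occur among assignments with w6 = 1:
  q=0: p=0, q=0, r=1, s=0
  q=1: p=0, q=1, r=0, s=1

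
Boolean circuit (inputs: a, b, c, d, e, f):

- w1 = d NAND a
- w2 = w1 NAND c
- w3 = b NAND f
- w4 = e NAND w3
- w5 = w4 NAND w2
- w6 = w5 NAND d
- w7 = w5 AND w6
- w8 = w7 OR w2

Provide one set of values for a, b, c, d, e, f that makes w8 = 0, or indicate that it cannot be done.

Check with a=0 b=1 c=1 d=1 e=0 f=1:
w1 = d NAND a = 1 NAND 0 = 1
w2 = w1 NAND c = 1 NAND 1 = 0
w3 = b NAND f = 1 NAND 1 = 0
w4 = e NAND w3 = 0 NAND 0 = 1
w5 = w4 NAND w2 = 1 NAND 0 = 1
w6 = w5 NAND d = 1 NAND 1 = 0
w7 = w5 AND w6 = 1 AND 0 = 0
w8 = w7 OR w2 = 0 OR 0 = 0
So w8 = 0 as required.

a=0 b=1 c=1 d=1 e=0 f=1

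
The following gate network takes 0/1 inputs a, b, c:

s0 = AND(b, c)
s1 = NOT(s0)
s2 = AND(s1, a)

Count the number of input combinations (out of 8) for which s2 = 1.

3

s2 = AND(s1, a) must be 1, so both s1 = 1 and a = 1.
Satisfying assignments:
  a=1, b=0, c=0
  a=1, b=0, c=1
  a=1, b=1, c=0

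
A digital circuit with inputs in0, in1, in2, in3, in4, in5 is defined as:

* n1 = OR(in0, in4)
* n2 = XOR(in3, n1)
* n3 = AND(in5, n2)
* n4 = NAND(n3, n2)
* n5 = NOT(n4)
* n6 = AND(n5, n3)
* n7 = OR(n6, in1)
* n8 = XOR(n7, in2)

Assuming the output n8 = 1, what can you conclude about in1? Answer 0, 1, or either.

Both values of in1 occur among assignments with n8 = 1:
  in1=0: in0=0, in1=0, in2=0, in3=0, in4=1, in5=1
  in1=1: in0=0, in1=1, in2=0, in3=0, in4=0, in5=0

either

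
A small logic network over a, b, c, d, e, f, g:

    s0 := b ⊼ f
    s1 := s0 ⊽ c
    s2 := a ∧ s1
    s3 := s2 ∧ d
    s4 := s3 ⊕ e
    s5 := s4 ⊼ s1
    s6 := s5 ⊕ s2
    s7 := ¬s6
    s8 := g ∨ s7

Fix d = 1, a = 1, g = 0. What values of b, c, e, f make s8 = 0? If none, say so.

b=0, c=1, e=0, f=1

s8 = g ∨ s7 must be 0, so both g = 0 and s7 = 0.
s7 = ¬s6 must be 0, so s6 = 1.
Check with d = 1, a = 1, g = 0 and b=0, c=1, e=0, f=1:
s0 = b ⊼ f = 0 ⊼ 1 = 1
s1 = s0 ⊽ c = 1 ⊽ 1 = 0
s2 = a ∧ s1 = 1 ∧ 0 = 0
s3 = s2 ∧ d = 0 ∧ 1 = 0
s4 = s3 ⊕ e = 0 ⊕ 0 = 0
s5 = s4 ⊼ s1 = 0 ⊼ 0 = 1
s6 = s5 ⊕ s2 = 1 ⊕ 0 = 1
s7 = ¬s6 = ¬1 = 0
s8 = g ∨ s7 = 0 ∨ 0 = 0
So s8 = 0.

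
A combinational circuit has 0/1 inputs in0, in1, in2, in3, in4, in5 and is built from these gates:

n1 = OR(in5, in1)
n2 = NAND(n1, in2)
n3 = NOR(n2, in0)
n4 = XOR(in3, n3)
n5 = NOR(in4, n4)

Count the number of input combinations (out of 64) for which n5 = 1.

16

n5 = NOR(in4, n4) must be 1, so both in4 = 0 and n4 = 0.
n4 = XOR(in3, n3) must be 0, so in3 and n3 are equal.
Enumerating the 64 input combinations, 16 give n5 = 1 and 48 give n5 = 0.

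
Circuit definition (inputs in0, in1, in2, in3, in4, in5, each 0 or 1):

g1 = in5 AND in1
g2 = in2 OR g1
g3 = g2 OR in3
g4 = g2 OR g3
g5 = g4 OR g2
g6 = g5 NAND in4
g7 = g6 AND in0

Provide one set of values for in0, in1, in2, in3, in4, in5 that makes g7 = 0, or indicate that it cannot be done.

Check with in0=1 in1=0 in2=1 in3=1 in4=1 in5=1:
g1 = in5 AND in1 = 1 AND 0 = 0
g2 = in2 OR g1 = 1 OR 0 = 1
g3 = g2 OR in3 = 1 OR 1 = 1
g4 = g2 OR g3 = 1 OR 1 = 1
g5 = g4 OR g2 = 1 OR 1 = 1
g6 = g5 NAND in4 = 1 NAND 1 = 0
g7 = g6 AND in0 = 0 AND 1 = 0
So g7 = 0 as required.

in0=1 in1=0 in2=1 in3=1 in4=1 in5=1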